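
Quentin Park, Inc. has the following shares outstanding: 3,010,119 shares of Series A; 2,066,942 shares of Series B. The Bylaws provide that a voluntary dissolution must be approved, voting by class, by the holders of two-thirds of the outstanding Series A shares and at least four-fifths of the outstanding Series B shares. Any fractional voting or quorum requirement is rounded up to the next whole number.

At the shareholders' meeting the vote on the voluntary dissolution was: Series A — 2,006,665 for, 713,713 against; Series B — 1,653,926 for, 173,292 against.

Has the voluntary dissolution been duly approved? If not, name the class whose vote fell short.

Not approved — the Series A shares did not give the required vote.

Series A: 2/3 of 3010119 = 2006746; 2,006,746 required, 2,006,665 in favor — not approved.
Series B: 4/5 of 2066942 = 1653553.60, rounded up to 1653554; 1,653,554 required, 1,653,926 in favor — approved.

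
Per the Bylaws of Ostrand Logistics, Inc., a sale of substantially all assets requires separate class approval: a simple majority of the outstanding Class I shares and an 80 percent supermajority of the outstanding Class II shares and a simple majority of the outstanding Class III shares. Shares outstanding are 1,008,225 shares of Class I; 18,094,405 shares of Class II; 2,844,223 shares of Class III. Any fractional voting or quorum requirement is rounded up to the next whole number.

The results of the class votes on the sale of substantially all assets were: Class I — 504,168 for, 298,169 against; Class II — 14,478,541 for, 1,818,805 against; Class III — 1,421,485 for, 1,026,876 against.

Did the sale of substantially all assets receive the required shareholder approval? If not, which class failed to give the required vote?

Class I: a majority of 1008225 is 504113; 504,113 required, 504,168 in favor — approved.
Class II: 4/5 of 18094405 = 14475524; 14,475,524 required, 14,478,541 in favor — approved.
Class III: a majority of 2844223 is 1422112; 1,422,112 required, 1,421,485 in favor — not approved.

Not approved — the Class III shares did not give the required vote.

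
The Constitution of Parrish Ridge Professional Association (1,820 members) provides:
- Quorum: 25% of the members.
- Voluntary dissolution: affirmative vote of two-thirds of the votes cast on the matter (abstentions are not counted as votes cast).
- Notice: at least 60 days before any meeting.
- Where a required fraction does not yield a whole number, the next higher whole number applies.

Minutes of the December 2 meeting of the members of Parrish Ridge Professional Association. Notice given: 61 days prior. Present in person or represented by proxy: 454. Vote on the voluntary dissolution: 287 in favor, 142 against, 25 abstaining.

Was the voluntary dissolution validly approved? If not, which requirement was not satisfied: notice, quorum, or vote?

Invalid — quorum requirement not satisfied.

Notice: 61 days given; 60 required. Satisfied.
Quorum: 25% of 1,820 = 455; 454 present. Not satisfied.
Vote: requires two-thirds of the votes cast (454 − 25 abstaining = 429); 2/3 of 429 = 286, so 286 needed; 287 in favor. Satisfied.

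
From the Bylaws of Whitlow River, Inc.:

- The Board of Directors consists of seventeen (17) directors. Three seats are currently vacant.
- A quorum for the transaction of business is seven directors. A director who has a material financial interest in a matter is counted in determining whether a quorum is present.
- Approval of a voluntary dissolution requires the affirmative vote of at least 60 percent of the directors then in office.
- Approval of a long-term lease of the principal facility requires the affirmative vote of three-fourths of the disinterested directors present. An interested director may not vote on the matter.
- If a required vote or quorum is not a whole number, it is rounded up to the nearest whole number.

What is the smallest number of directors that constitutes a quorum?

The quorum is fixed at 7.

7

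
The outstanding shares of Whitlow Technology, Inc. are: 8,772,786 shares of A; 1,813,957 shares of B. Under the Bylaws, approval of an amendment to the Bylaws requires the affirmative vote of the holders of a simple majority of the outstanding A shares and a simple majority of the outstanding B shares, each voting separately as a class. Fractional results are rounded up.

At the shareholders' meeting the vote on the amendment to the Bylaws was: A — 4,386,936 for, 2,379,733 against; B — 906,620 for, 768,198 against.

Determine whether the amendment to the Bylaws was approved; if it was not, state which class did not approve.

Not approved — the B shares did not give the required vote.

A: a majority of 8772786 is 4386394; 4,386,394 required, 4,386,936 in favor — approved.
B: a majority of 1813957 is 906979; 906,979 required, 906,620 in favor — not approved.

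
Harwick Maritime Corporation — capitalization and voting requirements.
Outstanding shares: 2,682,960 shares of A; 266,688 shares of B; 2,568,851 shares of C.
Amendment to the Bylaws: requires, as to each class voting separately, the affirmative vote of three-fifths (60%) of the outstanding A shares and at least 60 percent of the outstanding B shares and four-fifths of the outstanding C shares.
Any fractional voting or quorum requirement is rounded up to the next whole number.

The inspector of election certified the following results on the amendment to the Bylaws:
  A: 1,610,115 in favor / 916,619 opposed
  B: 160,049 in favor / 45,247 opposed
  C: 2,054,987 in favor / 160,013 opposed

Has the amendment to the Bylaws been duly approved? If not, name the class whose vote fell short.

A: 3/5 of 2682960 = 1609776; 1,609,776 required, 1,610,115 in favor — approved.
B: 3/5 of 266688 = 160012.80, rounded up to 160013; 160,013 required, 160,049 in favor — approved.
C: 4/5 of 2568851 = 2055080.80, rounded up to 2055081; 2,055,081 required, 2,054,987 in favor — not approved.

Not approved — the C shares did not give the required vote.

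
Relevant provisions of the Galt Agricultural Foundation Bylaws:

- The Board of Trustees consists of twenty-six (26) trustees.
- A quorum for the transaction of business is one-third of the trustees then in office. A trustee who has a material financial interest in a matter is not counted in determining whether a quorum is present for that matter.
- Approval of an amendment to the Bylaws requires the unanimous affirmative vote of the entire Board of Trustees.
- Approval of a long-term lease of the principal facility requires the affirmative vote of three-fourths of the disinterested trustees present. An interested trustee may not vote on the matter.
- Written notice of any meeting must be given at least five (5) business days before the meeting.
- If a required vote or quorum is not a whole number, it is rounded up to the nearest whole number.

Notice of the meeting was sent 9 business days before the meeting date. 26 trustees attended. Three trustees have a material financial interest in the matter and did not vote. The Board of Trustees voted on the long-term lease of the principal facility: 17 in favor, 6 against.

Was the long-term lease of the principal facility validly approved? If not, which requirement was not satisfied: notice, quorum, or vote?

Invalid — vote requirement not satisfied.

Notice: 9 business days given; 5 required (9 ≥ 5). Satisfied.
Quorum: 26 present, but the 3 interested trustees do not count, leaving 23. Quorum is 9. Satisfied.
Vote: the long-term lease of the principal facility requires three-fourths of the disinterested trustees present (26 − 3 = 23). 3/4 of 23 = 17.25, rounded up to 18, so 18 affirmative votes are needed; 17 voted in favor. Not satisfied.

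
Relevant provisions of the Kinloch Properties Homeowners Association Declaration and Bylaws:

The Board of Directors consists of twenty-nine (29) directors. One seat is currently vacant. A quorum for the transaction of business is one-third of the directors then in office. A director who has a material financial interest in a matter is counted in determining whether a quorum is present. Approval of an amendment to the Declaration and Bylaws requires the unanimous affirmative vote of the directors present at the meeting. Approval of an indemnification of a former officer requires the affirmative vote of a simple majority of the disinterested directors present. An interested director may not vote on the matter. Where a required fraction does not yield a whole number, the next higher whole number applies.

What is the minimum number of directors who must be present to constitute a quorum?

10

1/3 of 28 = 9.33, rounded up to 10.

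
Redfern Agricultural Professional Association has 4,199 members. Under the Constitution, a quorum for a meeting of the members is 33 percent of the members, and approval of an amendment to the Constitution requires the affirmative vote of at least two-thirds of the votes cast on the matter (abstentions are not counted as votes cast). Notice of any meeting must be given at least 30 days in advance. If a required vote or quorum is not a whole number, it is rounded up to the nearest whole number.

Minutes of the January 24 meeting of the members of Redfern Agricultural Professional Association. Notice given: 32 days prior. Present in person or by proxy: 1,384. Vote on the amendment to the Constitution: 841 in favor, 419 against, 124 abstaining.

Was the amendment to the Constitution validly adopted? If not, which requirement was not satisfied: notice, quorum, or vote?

Notice: 32 days given; 30 required. Satisfied.
Quorum: 33% of 4,199 = 1,385.67, rounded up to 1,386; 1,384 present. Not satisfied.
Vote: requires two-thirds of the votes cast (1,384 − 124 abstaining = 1,260); 2/3 of 1260 = 840, so 840 needed; 841 in favor. Satisfied.

Invalid — quorum requirement not satisfied.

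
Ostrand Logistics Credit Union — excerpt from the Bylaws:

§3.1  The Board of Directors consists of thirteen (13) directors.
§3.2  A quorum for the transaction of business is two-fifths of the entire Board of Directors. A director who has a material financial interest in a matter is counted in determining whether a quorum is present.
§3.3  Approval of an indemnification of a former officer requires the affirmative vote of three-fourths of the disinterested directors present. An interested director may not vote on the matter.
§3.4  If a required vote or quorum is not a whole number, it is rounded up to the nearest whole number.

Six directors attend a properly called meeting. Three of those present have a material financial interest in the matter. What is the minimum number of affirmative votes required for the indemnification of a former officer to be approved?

The indemnification of a former officer requires three-fourths of the disinterested directors present (6 − 3 = 3).
3/4 of 3 = 2.25, rounded up to 3.

3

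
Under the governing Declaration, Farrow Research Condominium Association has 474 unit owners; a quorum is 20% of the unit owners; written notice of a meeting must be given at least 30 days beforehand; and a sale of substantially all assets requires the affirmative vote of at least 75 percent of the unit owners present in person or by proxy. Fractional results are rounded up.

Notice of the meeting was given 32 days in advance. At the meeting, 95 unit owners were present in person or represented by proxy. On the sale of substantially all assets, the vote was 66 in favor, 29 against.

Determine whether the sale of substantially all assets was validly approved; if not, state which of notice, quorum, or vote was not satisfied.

Notice: 32 days given; 30 required. Satisfied.
Quorum: 20% of 474 = 94.80, rounded up to 95; 95 present. Satisfied.
Vote: requires three-fourths of those present (95); 3/4 of 95 = 71.25, rounded up to 72, so 72 needed; 66 in favor. Not satisfied.

Invalid — vote requirement not satisfied.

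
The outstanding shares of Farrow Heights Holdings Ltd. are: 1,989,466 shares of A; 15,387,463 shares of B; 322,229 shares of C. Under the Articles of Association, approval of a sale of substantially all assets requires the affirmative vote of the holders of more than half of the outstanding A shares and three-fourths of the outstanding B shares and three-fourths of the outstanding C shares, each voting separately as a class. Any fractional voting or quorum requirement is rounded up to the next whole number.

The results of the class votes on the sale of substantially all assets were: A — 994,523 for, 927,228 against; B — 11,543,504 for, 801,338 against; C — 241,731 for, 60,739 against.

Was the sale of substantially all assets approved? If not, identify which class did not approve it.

A: a majority of 1989466 is 994734; 994,734 required, 994,523 in favor — not approved.
B: 3/4 of 15387463 = 11540597.25, rounded up to 11540598; 11,540,598 required, 11,543,504 in favor — approved.
C: 3/4 of 322229 = 241671.75, rounded up to 241672; 241,672 required, 241,731 in favor — approved.

Not approved — the A shares did not give the required vote.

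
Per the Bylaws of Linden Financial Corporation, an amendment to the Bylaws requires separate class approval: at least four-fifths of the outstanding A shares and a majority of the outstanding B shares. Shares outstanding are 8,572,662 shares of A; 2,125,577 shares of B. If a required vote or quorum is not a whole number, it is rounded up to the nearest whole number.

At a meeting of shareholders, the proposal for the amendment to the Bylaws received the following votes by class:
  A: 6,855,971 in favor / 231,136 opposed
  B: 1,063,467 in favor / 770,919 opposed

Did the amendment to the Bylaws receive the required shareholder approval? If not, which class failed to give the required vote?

A: 4/5 of 8572662 = 6858129.60, rounded up to 6858130; 6,858,130 required, 6,855,971 in favor — not approved.
B: a majority of 2125577 is 1062789; 1,062,789 required, 1,063,467 in favor — approved.

Not approved — the A shares did not give the required vote.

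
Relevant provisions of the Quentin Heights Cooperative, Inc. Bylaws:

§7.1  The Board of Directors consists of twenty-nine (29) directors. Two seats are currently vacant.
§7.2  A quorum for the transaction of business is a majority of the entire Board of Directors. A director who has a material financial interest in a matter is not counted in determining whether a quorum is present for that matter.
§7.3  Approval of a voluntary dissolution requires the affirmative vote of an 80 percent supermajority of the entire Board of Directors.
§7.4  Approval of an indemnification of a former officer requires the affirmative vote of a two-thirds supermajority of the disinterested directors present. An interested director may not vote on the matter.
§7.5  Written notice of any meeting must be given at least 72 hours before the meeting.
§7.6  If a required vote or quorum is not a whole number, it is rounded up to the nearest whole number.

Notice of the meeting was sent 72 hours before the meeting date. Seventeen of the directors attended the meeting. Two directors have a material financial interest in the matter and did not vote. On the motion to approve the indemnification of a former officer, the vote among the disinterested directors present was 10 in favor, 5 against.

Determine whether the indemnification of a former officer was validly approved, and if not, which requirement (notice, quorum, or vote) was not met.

Notice: 72 hours given; 72 required (72 ≥ 72). Satisfied.
Quorum: 17 present, but the 2 interested directors do not count, leaving 15. Quorum is 15. Satisfied.
Vote: the indemnification of a former officer requires two-thirds of the disinterested directors present (17 − 2 = 15). 2/3 of 15 = 10, so 10 affirmative votes are needed; 10 voted in favor. Satisfied.

Valid — all requirements satisfied.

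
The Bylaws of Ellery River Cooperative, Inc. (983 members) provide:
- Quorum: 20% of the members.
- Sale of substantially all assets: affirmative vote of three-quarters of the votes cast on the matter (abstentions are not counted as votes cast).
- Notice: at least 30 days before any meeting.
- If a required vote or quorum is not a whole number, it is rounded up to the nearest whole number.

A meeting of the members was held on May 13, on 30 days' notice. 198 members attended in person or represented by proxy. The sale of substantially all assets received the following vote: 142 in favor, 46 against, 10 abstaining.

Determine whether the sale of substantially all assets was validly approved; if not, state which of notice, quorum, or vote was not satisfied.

Notice: 30 days given; 30 required. Satisfied.
Quorum: 20% of 983 = 196.60, rounded up to 197; 198 present. Satisfied.
Vote: requires three-fourths of the votes cast (198 − 10 abstaining = 188); 3/4 of 188 = 141, so 141 needed; 142 in favor. Satisfied.

Valid — all requirements satisfied.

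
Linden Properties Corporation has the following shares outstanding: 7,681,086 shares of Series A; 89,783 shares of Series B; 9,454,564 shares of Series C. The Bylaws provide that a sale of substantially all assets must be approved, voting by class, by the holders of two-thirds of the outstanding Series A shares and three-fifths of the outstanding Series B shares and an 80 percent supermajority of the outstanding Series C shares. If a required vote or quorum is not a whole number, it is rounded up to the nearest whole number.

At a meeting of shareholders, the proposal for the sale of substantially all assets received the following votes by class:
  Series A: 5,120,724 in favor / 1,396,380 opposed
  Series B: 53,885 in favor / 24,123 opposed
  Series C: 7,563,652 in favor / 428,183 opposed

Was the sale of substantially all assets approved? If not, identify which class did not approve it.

Approved — every class gave the required vote.

Series A: 2/3 of 7681086 = 5120724; 5,120,724 required, 5,120,724 in favor — approved.
Series B: 3/5 of 89783 = 53869.80, rounded up to 53870; 53,870 required, 53,885 in favor — approved.
Series C: 4/5 of 9454564 = 7563651.20, rounded up to 7563652; 7,563,652 required, 7,563,652 in favor — approved.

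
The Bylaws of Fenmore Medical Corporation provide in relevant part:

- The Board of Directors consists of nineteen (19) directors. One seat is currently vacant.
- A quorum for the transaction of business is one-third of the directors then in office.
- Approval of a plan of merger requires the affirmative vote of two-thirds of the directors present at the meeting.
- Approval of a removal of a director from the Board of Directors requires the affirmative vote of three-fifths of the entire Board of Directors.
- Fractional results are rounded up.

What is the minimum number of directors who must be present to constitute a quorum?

6

1/3 of 18 = 6.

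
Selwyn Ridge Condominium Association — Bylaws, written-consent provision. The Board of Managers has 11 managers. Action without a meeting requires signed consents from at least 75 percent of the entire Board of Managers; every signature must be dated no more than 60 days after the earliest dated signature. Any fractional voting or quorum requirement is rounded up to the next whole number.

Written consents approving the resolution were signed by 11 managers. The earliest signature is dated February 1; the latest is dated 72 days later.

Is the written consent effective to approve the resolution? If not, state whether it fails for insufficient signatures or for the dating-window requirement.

Signatures required: at least 75 percent of 11 — 3/4 of 11 = 8.25, rounded up to 9, so 9 needed; 11 signed. Sufficient.
Dating window: the latest signature is 72 days after the earliest; the limit is 60 days. Outside the window.

Not effective — dating-window requirement not satisfied.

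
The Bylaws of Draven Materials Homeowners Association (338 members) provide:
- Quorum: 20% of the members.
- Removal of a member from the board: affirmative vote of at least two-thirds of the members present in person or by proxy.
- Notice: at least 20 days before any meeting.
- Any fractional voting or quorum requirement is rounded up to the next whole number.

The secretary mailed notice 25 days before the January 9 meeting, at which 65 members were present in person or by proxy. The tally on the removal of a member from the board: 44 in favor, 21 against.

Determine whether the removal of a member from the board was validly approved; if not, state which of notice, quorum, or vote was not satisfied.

Notice: 25 days given; 20 required. Satisfied.
Quorum: 20% of 338 = 67.60, rounded up to 68; 65 present. Not satisfied.
Vote: requires two-thirds of those present (65); 2/3 of 65 = 43.33, rounded up to 44, so 44 needed; 44 in favor. Satisfied.

Invalid — quorum requirement not satisfied.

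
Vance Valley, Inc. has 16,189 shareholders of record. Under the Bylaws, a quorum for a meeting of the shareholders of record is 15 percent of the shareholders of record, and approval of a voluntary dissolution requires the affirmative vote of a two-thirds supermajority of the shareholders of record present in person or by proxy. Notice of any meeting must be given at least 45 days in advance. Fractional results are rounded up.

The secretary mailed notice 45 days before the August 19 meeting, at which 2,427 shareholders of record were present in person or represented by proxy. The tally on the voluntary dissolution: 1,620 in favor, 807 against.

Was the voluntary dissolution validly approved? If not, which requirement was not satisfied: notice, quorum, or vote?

Notice: 45 days given; 45 required. Satisfied.
Quorum: 15% of 16,189 = 2,428.35, rounded up to 2,429; 2,427 present. Not satisfied.
Vote: requires two-thirds of those present (2,427); 2/3 of 2427 = 1618, so 1,618 needed; 1,620 in favor. Satisfied.

Invalid — quorum requirement not satisfied.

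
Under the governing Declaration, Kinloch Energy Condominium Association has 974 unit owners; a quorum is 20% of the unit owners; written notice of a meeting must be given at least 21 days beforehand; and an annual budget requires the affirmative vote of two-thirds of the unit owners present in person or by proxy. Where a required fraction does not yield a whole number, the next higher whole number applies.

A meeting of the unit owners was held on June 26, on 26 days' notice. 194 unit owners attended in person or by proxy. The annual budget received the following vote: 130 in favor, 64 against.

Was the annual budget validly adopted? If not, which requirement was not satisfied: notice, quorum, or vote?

Invalid — quorum requirement not satisfied.

Notice: 26 days given; 21 required. Satisfied.
Quorum: 20% of 974 = 194.80, rounded up to 195; 194 present. Not satisfied.
Vote: requires two-thirds of those present (194); 2/3 of 194 = 129.33, rounded up to 130, so 130 needed; 130 in favor. Satisfied.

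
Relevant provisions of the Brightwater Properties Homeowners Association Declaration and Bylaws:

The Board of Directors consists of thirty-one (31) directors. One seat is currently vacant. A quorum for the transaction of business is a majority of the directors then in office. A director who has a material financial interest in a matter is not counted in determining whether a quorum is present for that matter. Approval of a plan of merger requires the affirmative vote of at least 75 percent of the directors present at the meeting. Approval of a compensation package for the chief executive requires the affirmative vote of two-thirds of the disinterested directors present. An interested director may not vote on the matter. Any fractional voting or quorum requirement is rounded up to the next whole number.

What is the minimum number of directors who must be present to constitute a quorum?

A majority of 30 is 16.

16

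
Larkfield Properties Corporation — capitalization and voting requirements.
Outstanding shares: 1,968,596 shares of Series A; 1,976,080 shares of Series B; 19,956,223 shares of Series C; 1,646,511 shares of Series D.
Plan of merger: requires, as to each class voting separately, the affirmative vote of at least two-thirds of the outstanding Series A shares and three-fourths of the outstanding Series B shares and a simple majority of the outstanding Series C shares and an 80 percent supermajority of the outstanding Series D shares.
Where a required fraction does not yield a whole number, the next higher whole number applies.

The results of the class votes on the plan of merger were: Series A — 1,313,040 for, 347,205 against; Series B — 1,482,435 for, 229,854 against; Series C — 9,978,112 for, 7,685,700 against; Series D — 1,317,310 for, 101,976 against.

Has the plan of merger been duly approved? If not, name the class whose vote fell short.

Series A: 2/3 of 1968596 = 1312397.33, rounded up to 1312398; 1,312,398 required, 1,313,040 in favor — approved.
Series B: 3/4 of 1976080 = 1482060; 1,482,060 required, 1,482,435 in favor — approved.
Series C: a majority of 19956223 is 9978112; 9,978,112 required, 9,978,112 in favor — approved.
Series D: 4/5 of 1646511 = 1317208.80, rounded up to 1317209; 1,317,209 required, 1,317,310 in favor — approved.

Approved — every class gave the required vote.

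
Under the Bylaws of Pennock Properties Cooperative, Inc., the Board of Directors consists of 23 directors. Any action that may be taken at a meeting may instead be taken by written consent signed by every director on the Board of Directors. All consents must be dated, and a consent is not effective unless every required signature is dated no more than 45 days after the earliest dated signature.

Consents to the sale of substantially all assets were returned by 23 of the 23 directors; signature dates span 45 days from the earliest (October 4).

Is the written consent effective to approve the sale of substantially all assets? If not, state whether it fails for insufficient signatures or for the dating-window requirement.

Signatures required: every one of 23 — unanimous means all 23, so 23 needed; 23 signed. Sufficient.
Dating window: the latest signature is 45 days after the earliest; the limit is 45 days. Within the window.

Effective — both the signature and dating-window requirements are satisfied.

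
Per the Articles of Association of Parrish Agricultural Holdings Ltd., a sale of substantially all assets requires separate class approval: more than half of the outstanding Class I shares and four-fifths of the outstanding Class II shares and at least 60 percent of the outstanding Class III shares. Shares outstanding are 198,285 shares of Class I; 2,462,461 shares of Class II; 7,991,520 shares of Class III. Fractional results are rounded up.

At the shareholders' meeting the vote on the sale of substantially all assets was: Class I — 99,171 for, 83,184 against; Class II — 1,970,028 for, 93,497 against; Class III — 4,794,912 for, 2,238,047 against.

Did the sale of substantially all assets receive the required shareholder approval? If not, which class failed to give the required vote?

Approved — every class gave the required vote.

Class I: a majority of 198285 is 99143; 99,143 required, 99,171 in favor — approved.
Class II: 4/5 of 2462461 = 1969968.80, rounded up to 1969969; 1,969,969 required, 1,970,028 in favor — approved.
Class III: 3/5 of 7991520 = 4794912; 4,794,912 required, 4,794,912 in favor — approved.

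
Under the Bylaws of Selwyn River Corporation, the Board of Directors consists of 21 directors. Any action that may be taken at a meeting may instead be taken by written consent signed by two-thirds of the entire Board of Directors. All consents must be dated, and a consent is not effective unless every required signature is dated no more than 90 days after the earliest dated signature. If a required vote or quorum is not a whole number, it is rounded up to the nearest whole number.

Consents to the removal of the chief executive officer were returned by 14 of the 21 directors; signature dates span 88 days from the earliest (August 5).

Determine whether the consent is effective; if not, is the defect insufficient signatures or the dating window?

Effective — both the signature and dating-window requirements are satisfied.

Signatures required: two-thirds of 21 — 2/3 of 21 = 14, so 14 needed; 14 signed. Sufficient.
Dating window: the latest signature is 88 days after the earliest; the limit is 90 days. Within the window.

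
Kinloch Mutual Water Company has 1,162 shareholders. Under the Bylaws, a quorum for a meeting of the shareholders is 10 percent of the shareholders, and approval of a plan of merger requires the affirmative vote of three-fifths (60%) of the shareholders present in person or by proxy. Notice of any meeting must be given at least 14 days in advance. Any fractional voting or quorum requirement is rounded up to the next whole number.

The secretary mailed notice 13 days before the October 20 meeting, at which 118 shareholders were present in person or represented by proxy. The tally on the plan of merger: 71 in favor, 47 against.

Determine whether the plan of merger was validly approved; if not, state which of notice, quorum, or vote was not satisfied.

Invalid — notice requirement not satisfied.

Notice: 13 days given; 14 required. Not satisfied.
Quorum: 10% of 1,162 = 116.20, rounded up to 117; 118 present. Satisfied.
Vote: requires three-fifths of those present (118); 3/5 of 118 = 70.80, rounded up to 71, so 71 needed; 71 in favor. Satisfied.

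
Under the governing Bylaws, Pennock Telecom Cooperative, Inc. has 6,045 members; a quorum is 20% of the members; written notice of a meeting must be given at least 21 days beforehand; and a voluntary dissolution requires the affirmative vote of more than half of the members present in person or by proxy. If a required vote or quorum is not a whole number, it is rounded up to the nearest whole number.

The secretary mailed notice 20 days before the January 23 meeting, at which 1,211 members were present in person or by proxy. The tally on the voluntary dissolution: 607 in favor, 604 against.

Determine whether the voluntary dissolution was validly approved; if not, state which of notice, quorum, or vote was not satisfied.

Notice: 20 days given; 21 required. Not satisfied.
Quorum: 20% of 6,045 = 1,209; 1,211 present. Satisfied.
Vote: requires a majority of those present (1,211); a majority of 1211 is 606, so 606 needed; 607 in favor. Satisfied.

Invalid — notice requirement not satisfied.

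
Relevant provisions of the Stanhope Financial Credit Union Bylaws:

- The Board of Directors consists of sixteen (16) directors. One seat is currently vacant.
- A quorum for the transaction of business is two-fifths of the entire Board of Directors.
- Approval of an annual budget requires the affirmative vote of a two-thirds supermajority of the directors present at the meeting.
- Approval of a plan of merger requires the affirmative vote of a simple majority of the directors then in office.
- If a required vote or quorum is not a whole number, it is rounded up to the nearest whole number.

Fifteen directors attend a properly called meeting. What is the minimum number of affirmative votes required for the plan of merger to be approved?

8

The plan of merger requires a majority of the directors then in office (15).
A majority of 15 is 8.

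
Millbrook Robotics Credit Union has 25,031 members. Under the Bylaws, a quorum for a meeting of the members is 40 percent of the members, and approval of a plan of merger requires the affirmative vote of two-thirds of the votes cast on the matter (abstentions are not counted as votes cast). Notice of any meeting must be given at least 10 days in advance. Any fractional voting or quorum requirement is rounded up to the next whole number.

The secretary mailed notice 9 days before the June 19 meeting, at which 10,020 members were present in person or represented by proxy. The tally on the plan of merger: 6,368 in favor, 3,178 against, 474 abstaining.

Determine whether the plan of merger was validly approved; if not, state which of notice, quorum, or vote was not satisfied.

Invalid — notice requirement not satisfied.

Notice: 9 days given; 10 required. Not satisfied.
Quorum: 40% of 25,031 = 10,012.40, rounded up to 10,013; 10,020 present. Satisfied.
Vote: requires two-thirds of the votes cast (10,020 − 474 abstaining = 9,546); 2/3 of 9546 = 6364, so 6,364 needed; 6,368 in favor. Satisfied.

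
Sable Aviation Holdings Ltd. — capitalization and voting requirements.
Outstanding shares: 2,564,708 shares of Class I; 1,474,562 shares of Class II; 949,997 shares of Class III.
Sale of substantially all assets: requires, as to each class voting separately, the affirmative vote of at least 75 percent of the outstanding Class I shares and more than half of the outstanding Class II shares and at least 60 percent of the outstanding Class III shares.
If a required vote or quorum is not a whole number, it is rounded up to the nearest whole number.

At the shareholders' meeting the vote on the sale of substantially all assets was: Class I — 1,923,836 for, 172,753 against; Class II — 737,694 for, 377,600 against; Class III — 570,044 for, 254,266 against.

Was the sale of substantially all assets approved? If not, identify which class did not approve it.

Approved — every class gave the required vote.

Class I: 3/4 of 2564708 = 1923531; 1,923,531 required, 1,923,836 in favor — approved.
Class II: a majority of 1474562 is 737282; 737,282 required, 737,694 in favor — approved.
Class III: 3/5 of 949997 = 569998.20, rounded up to 569999; 569,999 required, 570,044 in favor — approved.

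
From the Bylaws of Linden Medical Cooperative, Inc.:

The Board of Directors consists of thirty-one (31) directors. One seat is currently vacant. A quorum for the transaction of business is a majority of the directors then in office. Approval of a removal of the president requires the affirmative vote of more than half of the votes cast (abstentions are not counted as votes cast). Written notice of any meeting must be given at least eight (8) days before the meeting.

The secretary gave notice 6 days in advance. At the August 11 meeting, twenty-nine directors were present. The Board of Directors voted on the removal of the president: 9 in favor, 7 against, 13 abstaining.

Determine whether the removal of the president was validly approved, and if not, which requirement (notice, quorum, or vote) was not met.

Invalid — notice requirement not satisfied.

Notice: 6 days given; 8 required (6 < 8). Not satisfied.
Quorum: 29 present; quorum is 16. Satisfied.
Vote: the removal of the president requires a majority of the votes cast (29 present − 13 abstaining = 16). A majority of 16 is 9, so 9 affirmative votes are needed; 9 voted in favor. Satisfied.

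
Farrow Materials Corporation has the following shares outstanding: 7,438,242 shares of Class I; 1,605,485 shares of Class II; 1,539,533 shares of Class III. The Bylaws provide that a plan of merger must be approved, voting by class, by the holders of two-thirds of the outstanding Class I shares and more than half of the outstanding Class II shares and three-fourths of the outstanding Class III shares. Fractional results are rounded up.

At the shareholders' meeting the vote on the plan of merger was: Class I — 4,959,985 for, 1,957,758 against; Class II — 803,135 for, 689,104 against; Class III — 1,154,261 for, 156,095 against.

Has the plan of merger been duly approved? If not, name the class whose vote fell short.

Not approved — the Class III shares did not give the required vote.

Class I: 2/3 of 7438242 = 4958828; 4,958,828 required, 4,959,985 in favor — approved.
Class II: a majority of 1605485 is 802743; 802,743 required, 803,135 in favor — approved.
Class III: 3/4 of 1539533 = 1154649.75, rounded up to 1154650; 1,154,650 required, 1,154,261 in favor — not approved.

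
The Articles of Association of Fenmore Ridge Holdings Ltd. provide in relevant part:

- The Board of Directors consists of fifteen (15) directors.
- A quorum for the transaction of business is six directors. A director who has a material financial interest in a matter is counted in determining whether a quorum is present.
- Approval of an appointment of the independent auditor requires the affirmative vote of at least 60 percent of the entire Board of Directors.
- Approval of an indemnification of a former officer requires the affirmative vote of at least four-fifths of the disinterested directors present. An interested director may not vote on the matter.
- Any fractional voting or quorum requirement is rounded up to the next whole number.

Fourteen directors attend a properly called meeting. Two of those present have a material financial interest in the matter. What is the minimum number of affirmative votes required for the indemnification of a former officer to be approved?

10

The indemnification of a former officer requires four-fifths of the disinterested directors present (14 − 2 = 12).
4/5 of 12 = 9.60, rounded up to 10.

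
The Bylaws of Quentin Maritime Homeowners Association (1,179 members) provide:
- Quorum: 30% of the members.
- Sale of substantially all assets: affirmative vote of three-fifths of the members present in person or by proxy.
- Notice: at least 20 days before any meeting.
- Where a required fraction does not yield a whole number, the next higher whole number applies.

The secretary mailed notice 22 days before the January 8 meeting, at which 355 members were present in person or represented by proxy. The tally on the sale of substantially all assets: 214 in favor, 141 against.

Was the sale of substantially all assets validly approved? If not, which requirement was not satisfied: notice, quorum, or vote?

Notice: 22 days given; 20 required. Satisfied.
Quorum: 30% of 1,179 = 353.70, rounded up to 354; 355 present. Satisfied.
Vote: requires three-fifths of those present (355); 3/5 of 355 = 213, so 213 needed; 214 in favor. Satisfied.

Valid — all requirements satisfied.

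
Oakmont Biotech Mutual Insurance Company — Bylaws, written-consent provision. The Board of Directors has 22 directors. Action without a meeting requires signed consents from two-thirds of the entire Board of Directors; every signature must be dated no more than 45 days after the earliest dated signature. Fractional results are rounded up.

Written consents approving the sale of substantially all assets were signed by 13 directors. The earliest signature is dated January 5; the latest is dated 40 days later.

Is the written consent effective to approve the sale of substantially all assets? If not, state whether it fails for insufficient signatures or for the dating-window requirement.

Not effective — insufficient signatures.

Signatures required: two-thirds of 22 — 2/3 of 22 = 14.67, rounded up to 15, so 15 needed; 13 signed. Insufficient.
Dating window: the latest signature is 40 days after the earliest; the limit is 45 days. Within the window.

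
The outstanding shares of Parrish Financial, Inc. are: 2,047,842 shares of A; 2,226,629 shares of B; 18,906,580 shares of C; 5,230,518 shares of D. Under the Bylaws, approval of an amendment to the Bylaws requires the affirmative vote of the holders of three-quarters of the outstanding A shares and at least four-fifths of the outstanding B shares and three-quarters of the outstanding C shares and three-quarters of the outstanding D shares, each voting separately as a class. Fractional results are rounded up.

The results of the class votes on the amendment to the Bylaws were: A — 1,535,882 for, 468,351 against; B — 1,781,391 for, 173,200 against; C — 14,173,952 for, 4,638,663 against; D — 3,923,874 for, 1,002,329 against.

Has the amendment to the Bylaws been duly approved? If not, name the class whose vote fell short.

A: 3/4 of 2047842 = 1535881.50, rounded up to 1535882; 1,535,882 required, 1,535,882 in favor — approved.
B: 4/5 of 2226629 = 1781303.20, rounded up to 1781304; 1,781,304 required, 1,781,391 in favor — approved.
C: 3/4 of 18906580 = 14179935; 14,179,935 required, 14,173,952 in favor — not approved.
D: 3/4 of 5230518 = 3922888.50, rounded up to 3922889; 3,922,889 required, 3,923,874 in favor — approved.

Not approved — the C shares did not give the required vote.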